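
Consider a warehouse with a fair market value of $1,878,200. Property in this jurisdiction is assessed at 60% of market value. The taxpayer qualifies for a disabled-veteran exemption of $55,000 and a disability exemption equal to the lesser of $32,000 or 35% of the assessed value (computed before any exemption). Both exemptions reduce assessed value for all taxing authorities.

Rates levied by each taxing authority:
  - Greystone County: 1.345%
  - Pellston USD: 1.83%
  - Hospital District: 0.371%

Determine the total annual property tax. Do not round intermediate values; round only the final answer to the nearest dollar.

Assessed value = $1,878,200 × 0.6 = $1,126,920
Disability exemption = min($32,000, 35% × $1,126,920) = min($32,000, $394,422) = $32,000 (dollar cap binds)
Taxable value = $1,126,920 − $55,000 − $32,000 = $1,039,920
Greystone County: $1,039,920 × 0.01345 = $13,986.924
Pellston USD: $1,039,920 × 0.0183 = $19,030.536
Hospital District: $1,039,920 × 0.00371 = $3,858.1032
Total = $36,875.5632

$36,876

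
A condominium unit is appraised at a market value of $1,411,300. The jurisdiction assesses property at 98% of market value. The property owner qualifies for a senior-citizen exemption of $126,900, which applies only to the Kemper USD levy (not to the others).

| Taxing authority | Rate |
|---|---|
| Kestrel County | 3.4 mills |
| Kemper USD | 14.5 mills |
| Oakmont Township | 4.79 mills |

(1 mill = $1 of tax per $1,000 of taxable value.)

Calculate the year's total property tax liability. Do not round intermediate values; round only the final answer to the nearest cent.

$29,541.90

Assessed value = $1,411,300 × 0.98 = $1,383,074
Kestrel County: $1,383,074 × 0.0034 = $4,702.4516
Kemper USD: ($1,383,074 − $126,900) × 0.0145 = $1,256,174 × 0.0145 = $18,214.523
Oakmont Township: $1,383,074 × 0.00479 = $6,624.92446
Total = $29,541.89906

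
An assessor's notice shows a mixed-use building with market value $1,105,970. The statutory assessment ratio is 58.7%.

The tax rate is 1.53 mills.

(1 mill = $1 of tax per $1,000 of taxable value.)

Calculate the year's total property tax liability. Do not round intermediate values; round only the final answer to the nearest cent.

Assessed value = $1,105,970 × 0.587 = $649,204.39
Tax = $649,204.39 × 0.00153 = $993.2827167

$993.28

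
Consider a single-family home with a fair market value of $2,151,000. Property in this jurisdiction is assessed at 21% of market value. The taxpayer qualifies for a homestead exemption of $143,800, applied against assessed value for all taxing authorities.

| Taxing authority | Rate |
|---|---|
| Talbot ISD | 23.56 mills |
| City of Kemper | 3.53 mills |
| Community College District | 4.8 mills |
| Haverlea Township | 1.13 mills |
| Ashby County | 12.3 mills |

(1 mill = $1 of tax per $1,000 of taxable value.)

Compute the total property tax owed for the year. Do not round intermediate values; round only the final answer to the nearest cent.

Assessed value = $2,151,000 × 0.21 = $451,710
Taxable value = $451,710 − $143,800 = $307,910
Talbot ISD: $307,910 × 0.02356 = $7,254.3596
City of Kemper: $307,910 × 0.00353 = $1,086.9223
Community College District: $307,910 × 0.0048 = $1,477.968
Haverlea Township: $307,910 × 0.00113 = $347.9383
Ashby County: $307,910 × 0.0123 = $3,787.293
Total = $7,254.3596 + $1,086.9223 + $1,477.968 + $347.9383 + $3,787.293 = $13,954.4812

$13,954.48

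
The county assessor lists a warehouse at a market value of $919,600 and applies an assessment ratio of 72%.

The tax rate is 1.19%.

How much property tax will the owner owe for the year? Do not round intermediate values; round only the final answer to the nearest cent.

$7,879.13

Assessed value = $919,600 × 0.72 = $662,112
Tax = $662,112 × 0.0119 = $7,879.1328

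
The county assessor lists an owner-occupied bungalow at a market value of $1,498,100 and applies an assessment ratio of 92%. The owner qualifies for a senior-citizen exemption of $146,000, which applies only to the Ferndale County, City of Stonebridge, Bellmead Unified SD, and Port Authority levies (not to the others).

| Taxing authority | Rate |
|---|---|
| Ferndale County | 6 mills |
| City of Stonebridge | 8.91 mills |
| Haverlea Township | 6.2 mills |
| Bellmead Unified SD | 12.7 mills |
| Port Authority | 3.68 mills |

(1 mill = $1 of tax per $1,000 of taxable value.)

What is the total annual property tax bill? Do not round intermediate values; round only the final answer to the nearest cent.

Assessed value = $1,498,100 × 0.92 = $1,378,252
Ferndale County: ($1,378,252 − $146,000) × 0.006 = $1,232,252 × 0.006 = $7,393.512
City of Stonebridge: ($1,378,252 − $146,000) × 0.00891 = $1,232,252 × 0.00891 = $10,979.36532
Haverlea Township: $1,378,252 × 0.0062 = $8,545.1624
Bellmead Unified SD: ($1,378,252 − $146,000) × 0.0127 = $1,232,252 × 0.0127 = $15,649.6004
Port Authority: ($1,378,252 − $146,000) × 0.00368 = $1,232,252 × 0.00368 = $4,534.68736
Total = $47,102.32748

$47,102.33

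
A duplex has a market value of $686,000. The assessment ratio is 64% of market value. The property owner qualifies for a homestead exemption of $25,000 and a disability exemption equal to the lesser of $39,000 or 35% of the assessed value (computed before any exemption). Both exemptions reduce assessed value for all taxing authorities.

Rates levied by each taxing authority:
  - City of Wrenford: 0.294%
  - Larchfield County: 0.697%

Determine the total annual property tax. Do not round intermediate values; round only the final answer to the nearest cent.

Assessed value = $686,000 × 0.64 = $439,040
Disability exemption = min($39,000, 35% × $439,040) = min($39,000, $153,664) = $39,000 (dollar cap binds)
Taxable value = $439,040 − $25,000 − $39,000 = $375,040
City of Wrenford: $375,040 × 0.00294 = $1,102.6176
Larchfield County: $375,040 × 0.00697 = $2,614.0288
Total = $3,716.6464

$3,716.65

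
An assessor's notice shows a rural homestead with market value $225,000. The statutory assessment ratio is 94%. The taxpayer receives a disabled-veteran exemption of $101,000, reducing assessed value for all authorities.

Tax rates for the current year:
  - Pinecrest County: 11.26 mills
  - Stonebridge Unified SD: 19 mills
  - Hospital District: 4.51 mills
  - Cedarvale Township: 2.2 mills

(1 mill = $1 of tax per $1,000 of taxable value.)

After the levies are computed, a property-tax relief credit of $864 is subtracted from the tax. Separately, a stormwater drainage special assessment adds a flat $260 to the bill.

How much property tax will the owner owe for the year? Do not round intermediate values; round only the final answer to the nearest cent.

Assessed value = $225,000 × 0.94 = $211,500
Taxable value = $211,500 − $101,000 = $110,500
Pinecrest County: $110,500 × 0.01126 = $1,244.23
Stonebridge Unified SD: $110,500 × 0.019 = $2,099.5
Hospital District: $110,500 × 0.00451 = $498.355
Cedarvale Township: $110,500 × 0.0022 = $243.1
Levies subtotal = $4,085.185
After credit = $4,085.185 − $864 = $3,221.185
Total = $3,221.185 + $260 = $3,481.185

$3,481.19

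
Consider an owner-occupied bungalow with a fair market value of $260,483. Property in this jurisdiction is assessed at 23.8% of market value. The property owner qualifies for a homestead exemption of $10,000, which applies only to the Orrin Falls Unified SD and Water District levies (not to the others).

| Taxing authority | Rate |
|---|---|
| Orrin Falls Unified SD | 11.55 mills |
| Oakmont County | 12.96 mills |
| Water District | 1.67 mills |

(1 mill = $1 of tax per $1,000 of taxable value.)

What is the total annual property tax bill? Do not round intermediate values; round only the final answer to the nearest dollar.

Assessed value = $260,483 × 0.238 = $61,994.954
Orrin Falls Unified SD: ($61,994.954 − $10,000) × 0.01155 = $51,994.954 × 0.01155 = $600.5417187
Oakmont County: $61,994.954 × 0.01296 = $803.45460384
Water District: ($61,994.954 − $10,000) × 0.00167 = $51,994.954 × 0.00167 = $86.83157318
Total = $1,490.82789572

$1,491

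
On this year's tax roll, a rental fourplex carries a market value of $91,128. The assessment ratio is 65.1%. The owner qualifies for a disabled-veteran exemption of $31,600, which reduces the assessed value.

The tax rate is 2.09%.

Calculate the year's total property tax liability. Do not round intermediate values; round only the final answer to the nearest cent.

Assessed value = $91,128 × 0.651 = $59,324.328
Taxable value = $59,324.328 − $31,600 = $27,724.328
Tax = $27,724.328 × 0.0209 = $579.4384552

$579.44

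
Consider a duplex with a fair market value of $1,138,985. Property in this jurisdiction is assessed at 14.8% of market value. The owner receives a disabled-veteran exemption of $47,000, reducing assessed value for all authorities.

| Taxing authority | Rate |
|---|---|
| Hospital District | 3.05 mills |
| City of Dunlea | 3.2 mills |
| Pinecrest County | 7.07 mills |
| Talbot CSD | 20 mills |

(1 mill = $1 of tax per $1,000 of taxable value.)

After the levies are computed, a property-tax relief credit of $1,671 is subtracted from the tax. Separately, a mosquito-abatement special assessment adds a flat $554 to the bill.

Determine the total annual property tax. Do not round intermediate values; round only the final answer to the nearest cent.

$2,933.71

Assessed value = $1,138,985 × 0.148 = $168,569.78
Taxable value = $168,569.78 − $47,000 = $121,569.78
Hospital District: $121,569.78 × 0.00305 = $370.787829
City of Dunlea: $121,569.78 × 0.0032 = $389.023296
Pinecrest County: $121,569.78 × 0.00707 = $859.4983446
Talbot CSD: $121,569.78 × 0.02 = $2,431.3956
Levies subtotal = $4,050.7050696
After credit = $4,050.7050696 − $1,671 = $2,379.7050696
Total = $2,379.7050696 + $554 = $2,933.7050696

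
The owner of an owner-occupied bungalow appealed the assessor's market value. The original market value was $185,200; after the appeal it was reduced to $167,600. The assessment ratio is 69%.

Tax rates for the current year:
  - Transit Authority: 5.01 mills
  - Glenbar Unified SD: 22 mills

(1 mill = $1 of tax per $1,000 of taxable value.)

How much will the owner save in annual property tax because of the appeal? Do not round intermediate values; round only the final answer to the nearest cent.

Old assessed value = $185,200 × 0.69 = $127,788
New assessed value = $167,600 × 0.69 = $115,644
Combined rate = 0.00501 + 0.022 = 0.02701
Old tax = $127,788 × 0.02701 = $3,451.55388
New tax = $115,644 × 0.02701 = $3,123.54444
Reduction = $3,451.55388 − $3,123.54444 = $328.00944

$328.01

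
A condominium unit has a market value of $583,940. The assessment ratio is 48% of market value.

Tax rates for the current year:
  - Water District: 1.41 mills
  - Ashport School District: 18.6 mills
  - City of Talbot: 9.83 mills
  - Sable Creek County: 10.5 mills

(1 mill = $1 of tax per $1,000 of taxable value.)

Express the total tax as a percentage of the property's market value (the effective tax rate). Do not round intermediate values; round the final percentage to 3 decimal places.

1.936%

Assessed value = $583,940 × 0.48 = $280,291.2
Water District: $280,291.2 × 0.00141 = $395.210592
Ashport School District: $280,291.2 × 0.0186 = $5,213.41632
City of Talbot: $280,291.2 × 0.00983 = $2,755.262496
Sable Creek County: $280,291.2 × 0.0105 = $2,943.0576
Total tax = $11,306.947008
Effective rate = $11,306.947008 ÷ $583,940 = 1.936% of market value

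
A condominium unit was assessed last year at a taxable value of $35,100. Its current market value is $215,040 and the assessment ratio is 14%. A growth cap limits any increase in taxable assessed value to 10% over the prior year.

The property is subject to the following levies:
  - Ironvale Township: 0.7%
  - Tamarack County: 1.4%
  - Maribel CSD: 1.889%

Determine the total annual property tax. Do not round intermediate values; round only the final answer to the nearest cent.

$1,200.91

Uncapped assessed value = $215,040 × 0.14 = $30,105.6
Cap limit = $35,100 × 1.1 = $38,610
Taxable assessed value = min($30,105.6, $38,610) = $30,105.6 (cap does not bind)
Ironvale Township: $30,105.6 × 0.007 = $210.7392
Tamarack County: $30,105.6 × 0.014 = $421.4784
Maribel CSD: $30,105.6 × 0.01889 = $568.694784
Total = $1,200.912384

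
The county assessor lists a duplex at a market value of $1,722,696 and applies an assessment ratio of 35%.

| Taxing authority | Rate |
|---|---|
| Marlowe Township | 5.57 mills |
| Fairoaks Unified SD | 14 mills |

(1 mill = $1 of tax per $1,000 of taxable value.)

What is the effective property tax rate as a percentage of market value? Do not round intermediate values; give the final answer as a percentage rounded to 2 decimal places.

0.68%

Assessed value = $1,722,696 × 0.35 = $602,943.6
Marlowe Township: $602,943.6 × 0.00557 = $3,358.395852
Fairoaks Unified SD: $602,943.6 × 0.014 = $8,441.2104
Total tax = $11,799.606252
Effective rate = $11,799.606252 ÷ $1,722,696 = 0.68% of market value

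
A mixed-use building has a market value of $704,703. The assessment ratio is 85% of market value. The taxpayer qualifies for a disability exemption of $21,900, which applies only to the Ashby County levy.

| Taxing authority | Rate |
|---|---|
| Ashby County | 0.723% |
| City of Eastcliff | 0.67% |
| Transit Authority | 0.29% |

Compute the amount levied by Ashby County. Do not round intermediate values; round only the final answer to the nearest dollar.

$4,172

Assessed value = $704,703 × 0.85 = $598,997.55
Ashby County taxable value = $598,997.55 − $21,900 = $577,097.55
Ashby County levy = $577,097.55 × 0.00723 = $4,172.4152865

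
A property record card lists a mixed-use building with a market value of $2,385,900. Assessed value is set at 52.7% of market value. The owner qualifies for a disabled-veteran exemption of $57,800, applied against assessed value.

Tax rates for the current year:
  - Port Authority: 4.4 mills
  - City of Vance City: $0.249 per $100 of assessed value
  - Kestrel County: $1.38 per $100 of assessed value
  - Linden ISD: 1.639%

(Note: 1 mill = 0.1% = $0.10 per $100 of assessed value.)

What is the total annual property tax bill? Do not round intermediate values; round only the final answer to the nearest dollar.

$44,480

Assessed value = $2,385,900 × 0.527 = $1,257,369.3
Taxable value = $1,257,369.3 − $57,800 = $1,199,569.3
Port Authority: $1,199,569.3 × 0.0044 = $5,278.10492
City of Vance City: $1,199,569.3 × 0.00249 = $2,986.927557
Kestrel County: $1,199,569.3 × 0.0138 = $16,554.05634
Linden ISD: $1,199,569.3 × 0.01639 = $19,660.940827
Total = $44,480.029644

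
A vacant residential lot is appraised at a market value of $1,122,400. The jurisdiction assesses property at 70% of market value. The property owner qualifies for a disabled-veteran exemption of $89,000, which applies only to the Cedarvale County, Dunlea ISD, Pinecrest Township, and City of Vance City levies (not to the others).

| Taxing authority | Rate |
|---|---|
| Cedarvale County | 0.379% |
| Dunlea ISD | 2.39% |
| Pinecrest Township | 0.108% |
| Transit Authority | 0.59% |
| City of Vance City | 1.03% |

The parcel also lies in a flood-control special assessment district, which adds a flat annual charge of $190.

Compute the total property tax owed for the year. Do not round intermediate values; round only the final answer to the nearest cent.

Assessed value = $1,122,400 × 0.7 = $785,680
Cedarvale County: ($785,680 − $89,000) × 0.00379 = $696,680 × 0.00379 = $2,640.4172
Dunlea ISD: ($785,680 − $89,000) × 0.0239 = $696,680 × 0.0239 = $16,650.652
Pinecrest Township: ($785,680 − $89,000) × 0.00108 = $696,680 × 0.00108 = $752.4144
Transit Authority: $785,680 × 0.0059 = $4,635.512
City of Vance City: ($785,680 − $89,000) × 0.0103 = $696,680 × 0.0103 = $7,175.804
Levies subtotal = $31,854.7996
Total = $31,854.7996 + $190 = $32,044.7996

$32,044.80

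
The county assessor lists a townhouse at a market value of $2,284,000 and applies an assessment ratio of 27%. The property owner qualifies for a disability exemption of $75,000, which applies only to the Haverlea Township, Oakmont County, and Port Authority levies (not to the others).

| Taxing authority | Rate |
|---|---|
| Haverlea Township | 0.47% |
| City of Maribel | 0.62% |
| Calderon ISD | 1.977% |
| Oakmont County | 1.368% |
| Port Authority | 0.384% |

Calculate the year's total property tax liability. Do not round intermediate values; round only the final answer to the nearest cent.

$28,051.31

Assessed value = $2,284,000 × 0.27 = $616,680
Haverlea Township: ($616,680 − $75,000) × 0.0047 = $541,680 × 0.0047 = $2,545.896
City of Maribel: $616,680 × 0.0062 = $3,823.416
Calderon ISD: $616,680 × 0.01977 = $12,191.7636
Oakmont County: ($616,680 − $75,000) × 0.01368 = $541,680 × 0.01368 = $7,410.1824
Port Authority: ($616,680 − $75,000) × 0.00384 = $541,680 × 0.00384 = $2,080.0512
Total = $28,051.3092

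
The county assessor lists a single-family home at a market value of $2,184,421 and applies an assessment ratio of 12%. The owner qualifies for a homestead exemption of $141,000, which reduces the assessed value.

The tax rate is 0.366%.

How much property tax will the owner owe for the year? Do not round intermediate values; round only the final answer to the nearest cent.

$443.34

Assessed value = $2,184,421 × 0.12 = $262,130.52
Taxable value = $262,130.52 − $141,000 = $121,130.52
Tax = $121,130.52 × 0.00366 = $443.3377032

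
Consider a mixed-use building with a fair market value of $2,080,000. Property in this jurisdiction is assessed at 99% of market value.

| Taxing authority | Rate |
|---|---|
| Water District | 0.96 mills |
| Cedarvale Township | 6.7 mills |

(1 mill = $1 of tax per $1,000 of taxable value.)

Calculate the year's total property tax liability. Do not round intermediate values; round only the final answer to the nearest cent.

$15,773.47

Assessed value = $2,080,000 × 0.99 = $2,059,200
Water District: $2,059,200 × 0.00096 = $1,976.832
Cedarvale Township: $2,059,200 × 0.0067 = $13,796.64
Total = $1,976.832 + $13,796.64 = $15,773.472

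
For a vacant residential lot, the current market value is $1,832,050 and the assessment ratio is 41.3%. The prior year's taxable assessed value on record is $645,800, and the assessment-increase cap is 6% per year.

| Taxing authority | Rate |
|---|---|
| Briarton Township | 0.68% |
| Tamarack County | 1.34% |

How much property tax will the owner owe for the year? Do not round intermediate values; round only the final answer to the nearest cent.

Uncapped assessed value = $1,832,050 × 0.413 = $756,636.65
Cap limit = $645,800 × 1.06 = $684,548
Taxable assessed value = min($756,636.65, $684,548) = $684,548 (cap binds)
Briarton Township: $684,548 × 0.0068 = $4,654.9264
Tamarack County: $684,548 × 0.0134 = $9,172.9432
Total = $13,827.8696

$13,827.87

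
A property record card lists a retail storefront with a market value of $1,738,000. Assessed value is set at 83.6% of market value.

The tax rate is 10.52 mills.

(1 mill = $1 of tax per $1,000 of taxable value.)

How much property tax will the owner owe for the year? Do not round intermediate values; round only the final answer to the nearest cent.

Assessed value = $1,738,000 × 0.836 = $1,452,968
Tax = $1,452,968 × 0.01052 = $15,285.22336

$15,285.22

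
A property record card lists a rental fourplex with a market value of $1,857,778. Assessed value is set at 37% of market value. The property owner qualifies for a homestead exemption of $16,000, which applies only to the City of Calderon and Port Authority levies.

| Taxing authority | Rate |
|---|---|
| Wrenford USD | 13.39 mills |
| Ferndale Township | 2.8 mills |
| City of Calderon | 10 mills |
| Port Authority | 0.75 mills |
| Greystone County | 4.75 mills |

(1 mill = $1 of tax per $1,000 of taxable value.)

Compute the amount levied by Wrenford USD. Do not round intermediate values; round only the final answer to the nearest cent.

Assessed value = $1,857,778 × 0.37 = $687,377.86
Wrenford USD taxable value = $687,377.86 (exemption does not apply)
Wrenford USD levy = $687,377.86 × 0.01339 = $9,203.9895454

$9,203.99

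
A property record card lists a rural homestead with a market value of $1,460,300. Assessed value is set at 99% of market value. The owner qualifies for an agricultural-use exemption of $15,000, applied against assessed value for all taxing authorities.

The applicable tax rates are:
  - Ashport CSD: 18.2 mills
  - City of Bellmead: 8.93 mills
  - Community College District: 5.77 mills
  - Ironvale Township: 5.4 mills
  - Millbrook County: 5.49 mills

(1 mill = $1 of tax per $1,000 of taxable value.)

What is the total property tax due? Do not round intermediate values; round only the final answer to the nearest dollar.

$62,650

Assessed value = $1,460,300 × 0.99 = $1,445,697
Taxable value = $1,445,697 − $15,000 = $1,430,697
Ashport CSD: $1,430,697 × 0.0182 = $26,038.6854
City of Bellmead: $1,430,697 × 0.00893 = $12,776.12421
Community College District: $1,430,697 × 0.00577 = $8,255.12169
Ironvale Township: $1,430,697 × 0.0054 = $7,725.7638
Millbrook County: $1,430,697 × 0.00549 = $7,854.52653
Total = $26,038.6854 + $12,776.12421 + $8,255.12169 + $7,725.7638 + $7,854.52653 = $62,650.22163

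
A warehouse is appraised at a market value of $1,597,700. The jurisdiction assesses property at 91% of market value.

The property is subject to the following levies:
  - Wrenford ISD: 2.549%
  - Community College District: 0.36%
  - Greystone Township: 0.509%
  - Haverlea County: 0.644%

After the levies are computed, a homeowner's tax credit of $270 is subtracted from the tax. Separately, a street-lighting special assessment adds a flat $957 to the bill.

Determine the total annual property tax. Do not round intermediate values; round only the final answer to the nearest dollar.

$59,745

Assessed value = $1,597,700 × 0.91 = $1,453,907
Wrenford ISD: $1,453,907 × 0.02549 = $37,060.08943
Community College District: $1,453,907 × 0.0036 = $5,234.0652
Greystone Township: $1,453,907 × 0.00509 = $7,400.38663
Haverlea County: $1,453,907 × 0.00644 = $9,363.16108
Levies subtotal = $59,057.70234
After credit = $59,057.70234 − $270 = $58,787.70234
Total = $58,787.70234 + $957 = $59,744.70234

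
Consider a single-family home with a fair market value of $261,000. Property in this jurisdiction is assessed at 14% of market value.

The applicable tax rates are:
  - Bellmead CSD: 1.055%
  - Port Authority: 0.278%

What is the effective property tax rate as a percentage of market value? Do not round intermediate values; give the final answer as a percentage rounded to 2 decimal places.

0.19%

Assessed value = $261,000 × 0.14 = $36,540
Bellmead CSD: $36,540 × 0.01055 = $385.497
Port Authority: $36,540 × 0.00278 = $101.5812
Total tax = $487.0782
Effective rate = $487.0782 ÷ $261,000 = 0.19% of market value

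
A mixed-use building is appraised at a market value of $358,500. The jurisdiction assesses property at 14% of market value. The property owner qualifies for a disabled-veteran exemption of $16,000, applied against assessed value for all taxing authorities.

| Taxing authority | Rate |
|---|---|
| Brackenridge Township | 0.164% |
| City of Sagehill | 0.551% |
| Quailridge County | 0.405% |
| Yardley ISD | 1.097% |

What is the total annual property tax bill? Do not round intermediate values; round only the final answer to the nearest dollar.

$758

Assessed value = $358,500 × 0.14 = $50,190
Taxable value = $50,190 − $16,000 = $34,190
Brackenridge Township: $34,190 × 0.00164 = $56.0716
City of Sagehill: $34,190 × 0.00551 = $188.3869
Quailridge County: $34,190 × 0.00405 = $138.4695
Yardley ISD: $34,190 × 0.01097 = $375.0643
Total = $56.0716 + $188.3869 + $138.4695 + $375.0643 = $757.9923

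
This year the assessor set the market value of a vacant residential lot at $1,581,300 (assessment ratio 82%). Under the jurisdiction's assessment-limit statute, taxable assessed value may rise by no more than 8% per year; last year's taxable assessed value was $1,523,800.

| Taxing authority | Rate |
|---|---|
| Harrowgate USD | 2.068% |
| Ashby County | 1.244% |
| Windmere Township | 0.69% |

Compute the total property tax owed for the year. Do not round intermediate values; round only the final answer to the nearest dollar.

Uncapped assessed value = $1,581,300 × 0.82 = $1,296,666
Cap limit = $1,523,800 × 1.08 = $1,645,704
Taxable assessed value = min($1,296,666, $1,645,704) = $1,296,666 (cap does not bind)
Harrowgate USD: $1,296,666 × 0.02068 = $26,815.05288
Ashby County: $1,296,666 × 0.01244 = $16,130.52504
Windmere Township: $1,296,666 × 0.0069 = $8,946.9954
Total = $51,892.57332

$51,893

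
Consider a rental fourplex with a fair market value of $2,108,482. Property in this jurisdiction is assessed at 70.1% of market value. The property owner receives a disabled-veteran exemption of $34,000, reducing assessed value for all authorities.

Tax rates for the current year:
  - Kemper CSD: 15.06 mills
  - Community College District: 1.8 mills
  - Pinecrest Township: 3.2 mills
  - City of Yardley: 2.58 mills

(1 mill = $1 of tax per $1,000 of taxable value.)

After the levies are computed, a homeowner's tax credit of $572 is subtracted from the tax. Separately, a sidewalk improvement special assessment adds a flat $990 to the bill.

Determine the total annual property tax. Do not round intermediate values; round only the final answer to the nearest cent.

$33,111.20

Assessed value = $2,108,482 × 0.701 = $1,478,045.882
Taxable value = $1,478,045.882 − $34,000 = $1,444,045.882
Kemper CSD: $1,444,045.882 × 0.01506 = $21,747.33098292
Community College District: $1,444,045.882 × 0.0018 = $2,599.2825876
Pinecrest Township: $1,444,045.882 × 0.0032 = $4,620.9468224
City of Yardley: $1,444,045.882 × 0.00258 = $3,725.63837556
Levies subtotal = $32,693.19876848
After credit = $32,693.19876848 − $572 = $32,121.19876848
Total = $32,121.19876848 + $990 = $33,111.19876848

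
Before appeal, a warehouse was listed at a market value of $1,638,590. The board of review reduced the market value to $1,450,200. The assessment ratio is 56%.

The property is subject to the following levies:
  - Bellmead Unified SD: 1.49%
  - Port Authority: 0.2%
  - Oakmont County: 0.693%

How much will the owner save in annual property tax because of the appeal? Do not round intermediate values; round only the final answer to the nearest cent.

Old assessed value = $1,638,590 × 0.56 = $917,610.4
New assessed value = $1,450,200 × 0.56 = $812,112
Combined rate = 0.0149 + 0.002 + 0.00693 = 0.02383
Old tax = $917,610.4 × 0.02383 = $21,866.655832
New tax = $812,112 × 0.02383 = $19,352.62896
Reduction = $21,866.655832 − $19,352.62896 = $2,514.026872

$2,514.03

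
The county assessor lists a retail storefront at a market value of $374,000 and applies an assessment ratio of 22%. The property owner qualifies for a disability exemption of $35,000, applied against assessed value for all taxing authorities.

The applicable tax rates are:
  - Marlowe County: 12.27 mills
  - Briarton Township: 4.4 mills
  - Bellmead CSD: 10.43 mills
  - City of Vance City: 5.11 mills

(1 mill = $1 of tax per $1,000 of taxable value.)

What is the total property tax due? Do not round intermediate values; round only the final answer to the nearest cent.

$1,522.89

Assessed value = $374,000 × 0.22 = $82,280
Taxable value = $82,280 − $35,000 = $47,280
Marlowe County: $47,280 × 0.01227 = $580.1256
Briarton Township: $47,280 × 0.0044 = $208.032
Bellmead CSD: $47,280 × 0.01043 = $493.1304
City of Vance City: $47,280 × 0.00511 = $241.6008
Total = $580.1256 + $208.032 + $493.1304 + $241.6008 = $1,522.8888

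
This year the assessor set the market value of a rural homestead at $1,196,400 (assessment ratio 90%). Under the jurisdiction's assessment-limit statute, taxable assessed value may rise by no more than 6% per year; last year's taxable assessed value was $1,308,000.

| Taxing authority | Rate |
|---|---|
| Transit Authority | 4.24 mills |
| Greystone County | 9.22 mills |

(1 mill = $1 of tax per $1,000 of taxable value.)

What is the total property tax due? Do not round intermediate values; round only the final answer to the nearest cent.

$14,493.19

Uncapped assessed value = $1,196,400 × 0.9 = $1,076,760
Cap limit = $1,308,000 × 1.06 = $1,386,480
Taxable assessed value = min($1,076,760, $1,386,480) = $1,076,760 (cap does not bind)
Transit Authority: $1,076,760 × 0.00424 = $4,565.4624
Greystone County: $1,076,760 × 0.00922 = $9,927.7272
Total = $14,493.1896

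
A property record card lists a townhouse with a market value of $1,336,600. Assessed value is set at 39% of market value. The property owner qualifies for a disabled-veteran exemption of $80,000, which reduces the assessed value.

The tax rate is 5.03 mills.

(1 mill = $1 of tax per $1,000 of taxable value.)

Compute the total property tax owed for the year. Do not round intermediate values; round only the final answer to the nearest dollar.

$2,220

Assessed value = $1,336,600 × 0.39 = $521,274
Taxable value = $521,274 − $80,000 = $441,274
Tax = $441,274 × 0.00503 = $2,219.60822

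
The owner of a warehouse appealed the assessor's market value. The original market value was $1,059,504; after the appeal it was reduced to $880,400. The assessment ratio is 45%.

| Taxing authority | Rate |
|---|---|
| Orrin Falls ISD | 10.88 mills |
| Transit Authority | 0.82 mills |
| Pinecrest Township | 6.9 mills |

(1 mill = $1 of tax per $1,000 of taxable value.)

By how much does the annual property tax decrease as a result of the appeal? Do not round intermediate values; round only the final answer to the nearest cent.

Old assessed value = $1,059,504 × 0.45 = $476,776.8
New assessed value = $880,400 × 0.45 = $396,180
Combined rate = 0.01088 + 0.00082 + 0.0069 = 0.0186
Old tax = $476,776.8 × 0.0186 = $8,868.04848
New tax = $396,180 × 0.0186 = $7,368.948
Reduction = $8,868.04848 − $7,368.948 = $1,499.10048

$1,499.10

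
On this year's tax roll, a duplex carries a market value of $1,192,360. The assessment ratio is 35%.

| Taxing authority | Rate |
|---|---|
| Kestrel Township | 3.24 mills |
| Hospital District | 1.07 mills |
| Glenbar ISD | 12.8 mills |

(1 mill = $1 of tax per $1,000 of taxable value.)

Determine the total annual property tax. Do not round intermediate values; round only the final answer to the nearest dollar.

$7,140

Assessed value = $1,192,360 × 0.35 = $417,326
Kestrel Township: $417,326 × 0.00324 = $1,352.13624
Hospital District: $417,326 × 0.00107 = $446.53882
Glenbar ISD: $417,326 × 0.0128 = $5,341.7728
Total = $1,352.13624 + $446.53882 + $5,341.7728 = $7,140.44786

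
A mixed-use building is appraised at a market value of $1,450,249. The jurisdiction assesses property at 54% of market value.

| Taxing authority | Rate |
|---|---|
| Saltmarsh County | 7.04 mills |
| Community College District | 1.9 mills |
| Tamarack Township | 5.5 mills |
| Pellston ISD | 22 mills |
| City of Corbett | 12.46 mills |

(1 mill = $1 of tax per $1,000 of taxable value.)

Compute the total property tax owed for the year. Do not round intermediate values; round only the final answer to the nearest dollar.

$38,295

Assessed value = $1,450,249 × 0.54 = $783,134.46
Saltmarsh County: $783,134.46 × 0.00704 = $5,513.2665984
Community College District: $783,134.46 × 0.0019 = $1,487.955474
Tamarack Township: $783,134.46 × 0.0055 = $4,307.23953
Pellston ISD: $783,134.46 × 0.022 = $17,228.95812
City of Corbett: $783,134.46 × 0.01246 = $9,757.8553716
Total = $5,513.2665984 + $1,487.955474 + $4,307.23953 + $17,228.95812 + $9,757.8553716 = $38,295.275094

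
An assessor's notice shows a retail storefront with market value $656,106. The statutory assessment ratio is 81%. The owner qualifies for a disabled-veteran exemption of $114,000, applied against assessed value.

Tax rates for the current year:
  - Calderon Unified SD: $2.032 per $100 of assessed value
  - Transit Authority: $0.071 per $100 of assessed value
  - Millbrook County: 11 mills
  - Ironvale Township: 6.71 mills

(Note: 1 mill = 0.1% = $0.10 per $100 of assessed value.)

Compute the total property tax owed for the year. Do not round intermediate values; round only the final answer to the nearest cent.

Assessed value = $656,106 × 0.81 = $531,445.86
Taxable value = $531,445.86 − $114,000 = $417,445.86
Calderon Unified SD: $417,445.86 × 0.02032 = $8,482.4998752
Transit Authority: $417,445.86 × 0.00071 = $296.3865606
Millbrook County: $417,445.86 × 0.011 = $4,591.90446
Ironvale Township: $417,445.86 × 0.00671 = $2,801.0617206
Total = $16,171.8526164

$16,171.85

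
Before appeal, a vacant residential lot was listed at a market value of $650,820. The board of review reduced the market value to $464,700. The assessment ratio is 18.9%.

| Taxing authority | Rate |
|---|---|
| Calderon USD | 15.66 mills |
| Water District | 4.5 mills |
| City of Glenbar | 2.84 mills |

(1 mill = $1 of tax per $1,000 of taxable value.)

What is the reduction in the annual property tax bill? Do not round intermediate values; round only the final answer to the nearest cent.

Old assessed value = $650,820 × 0.189 = $123,004.98
New assessed value = $464,700 × 0.189 = $87,828.3
Combined rate = 0.01566 + 0.0045 + 0.00284 = 0.023
Old tax = $123,004.98 × 0.023 = $2,829.11454
New tax = $87,828.3 × 0.023 = $2,020.0509
Reduction = $2,829.11454 − $2,020.0509 = $809.06364

$809.06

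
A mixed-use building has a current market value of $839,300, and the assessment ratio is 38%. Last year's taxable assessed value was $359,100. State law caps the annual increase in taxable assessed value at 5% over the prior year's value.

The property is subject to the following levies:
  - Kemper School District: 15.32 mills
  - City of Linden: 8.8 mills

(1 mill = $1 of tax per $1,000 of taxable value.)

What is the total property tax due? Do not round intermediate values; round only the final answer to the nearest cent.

Uncapped assessed value = $839,300 × 0.38 = $318,934
Cap limit = $359,100 × 1.05 = $377,055
Taxable assessed value = min($318,934, $377,055) = $318,934 (cap does not bind)
Kemper School District: $318,934 × 0.01532 = $4,886.06888
City of Linden: $318,934 × 0.0088 = $2,806.6192
Total = $7,692.68808

$7,692.69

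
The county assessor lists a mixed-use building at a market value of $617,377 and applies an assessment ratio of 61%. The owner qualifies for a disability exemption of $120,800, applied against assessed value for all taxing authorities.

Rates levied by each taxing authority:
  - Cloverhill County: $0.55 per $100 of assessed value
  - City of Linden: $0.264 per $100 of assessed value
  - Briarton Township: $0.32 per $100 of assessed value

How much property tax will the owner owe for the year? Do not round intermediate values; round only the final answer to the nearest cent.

$2,900.77

Assessed value = $617,377 × 0.61 = $376,599.97
Taxable value = $376,599.97 − $120,800 = $255,799.97
Cloverhill County: $255,799.97 × 0.0055 = $1,406.899835
City of Linden: $255,799.97 × 0.00264 = $675.3119208
Briarton Township: $255,799.97 × 0.0032 = $818.559904
Total = $1,406.899835 + $675.3119208 + $818.559904 = $2,900.7716598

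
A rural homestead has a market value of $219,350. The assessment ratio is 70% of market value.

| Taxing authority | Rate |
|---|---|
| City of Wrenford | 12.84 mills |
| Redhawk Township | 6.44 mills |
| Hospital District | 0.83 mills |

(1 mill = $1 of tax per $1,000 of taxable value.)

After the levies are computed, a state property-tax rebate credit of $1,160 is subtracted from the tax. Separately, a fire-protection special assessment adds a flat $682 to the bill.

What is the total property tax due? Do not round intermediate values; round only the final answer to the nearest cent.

Assessed value = $219,350 × 0.7 = $153,545
City of Wrenford: $153,545 × 0.01284 = $1,971.5178
Redhawk Township: $153,545 × 0.00644 = $988.8298
Hospital District: $153,545 × 0.00083 = $127.44235
Levies subtotal = $3,087.78995
After credit = $3,087.78995 − $1,160 = $1,927.78995
Total = $1,927.78995 + $682 = $2,609.78995

$2,609.79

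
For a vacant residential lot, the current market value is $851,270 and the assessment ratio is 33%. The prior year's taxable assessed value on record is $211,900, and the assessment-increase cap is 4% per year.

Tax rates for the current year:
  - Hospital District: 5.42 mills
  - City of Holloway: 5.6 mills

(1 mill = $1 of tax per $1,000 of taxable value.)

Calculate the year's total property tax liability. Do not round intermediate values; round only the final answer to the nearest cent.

Uncapped assessed value = $851,270 × 0.33 = $280,919.1
Cap limit = $211,900 × 1.04 = $220,376
Taxable assessed value = min($280,919.1, $220,376) = $220,376 (cap binds)
Hospital District: $220,376 × 0.00542 = $1,194.43792
City of Holloway: $220,376 × 0.0056 = $1,234.1056
Total = $2,428.54352

$2,428.54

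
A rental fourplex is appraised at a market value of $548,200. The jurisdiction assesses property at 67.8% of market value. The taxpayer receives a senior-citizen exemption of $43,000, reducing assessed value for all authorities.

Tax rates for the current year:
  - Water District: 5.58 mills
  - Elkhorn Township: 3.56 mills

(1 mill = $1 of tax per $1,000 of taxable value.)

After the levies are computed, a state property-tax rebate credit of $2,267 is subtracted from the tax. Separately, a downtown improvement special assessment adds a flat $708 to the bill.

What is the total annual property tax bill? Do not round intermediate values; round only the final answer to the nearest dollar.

Assessed value = $548,200 × 0.678 = $371,679.6
Taxable value = $371,679.6 − $43,000 = $328,679.6
Water District: $328,679.6 × 0.00558 = $1,834.032168
Elkhorn Township: $328,679.6 × 0.00356 = $1,170.099376
Levies subtotal = $3,004.131544
After credit = $3,004.131544 − $2,267 = $737.131544
Total = $737.131544 + $708 = $1,445.131544

$1,445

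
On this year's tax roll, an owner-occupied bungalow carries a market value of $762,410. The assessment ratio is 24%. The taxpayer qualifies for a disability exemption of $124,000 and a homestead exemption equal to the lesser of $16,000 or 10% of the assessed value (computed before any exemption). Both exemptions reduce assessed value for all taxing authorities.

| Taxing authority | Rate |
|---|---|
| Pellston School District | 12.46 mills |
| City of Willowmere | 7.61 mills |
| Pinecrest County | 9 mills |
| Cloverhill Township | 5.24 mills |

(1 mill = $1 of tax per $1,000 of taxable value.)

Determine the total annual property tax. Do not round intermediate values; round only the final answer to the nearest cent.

$1,474.59

Assessed value = $762,410 × 0.24 = $182,978.4
Homestead exemption = min($16,000, 10% × $182,978.4) = min($16,000, $18,297.84) = $16,000 (dollar cap binds)
Taxable value = $182,978.4 − $124,000 − $16,000 = $42,978.4
Pellston School District: $42,978.4 × 0.01246 = $535.510864
City of Willowmere: $42,978.4 × 0.00761 = $327.065624
Pinecrest County: $42,978.4 × 0.009 = $386.8056
Cloverhill Township: $42,978.4 × 0.00524 = $225.206816
Total = $1,474.588904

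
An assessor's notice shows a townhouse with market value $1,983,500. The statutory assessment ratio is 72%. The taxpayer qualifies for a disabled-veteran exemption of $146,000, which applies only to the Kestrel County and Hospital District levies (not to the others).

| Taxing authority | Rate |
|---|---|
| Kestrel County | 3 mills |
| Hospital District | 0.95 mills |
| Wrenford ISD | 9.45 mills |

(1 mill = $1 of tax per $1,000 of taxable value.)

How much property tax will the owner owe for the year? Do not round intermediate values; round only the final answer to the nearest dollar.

Assessed value = $1,983,500 × 0.72 = $1,428,120
Kestrel County: ($1,428,120 − $146,000) × 0.003 = $1,282,120 × 0.003 = $3,846.36
Hospital District: ($1,428,120 − $146,000) × 0.00095 = $1,282,120 × 0.00095 = $1,218.014
Wrenford ISD: $1,428,120 × 0.00945 = $13,495.734
Total = $18,560.108

$18,560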